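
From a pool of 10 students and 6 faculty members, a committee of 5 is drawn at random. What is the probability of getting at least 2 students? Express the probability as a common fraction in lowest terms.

Total selections: C(16,5) = 4368.
Count the complement (fewer than 2 students): C(10,0)·C(6,5) + C(10,1)·C(6,4) = 6 + 150 = 156.
Probability = 1 − 156/4368 = 4212/4368 = 27/28.

27/28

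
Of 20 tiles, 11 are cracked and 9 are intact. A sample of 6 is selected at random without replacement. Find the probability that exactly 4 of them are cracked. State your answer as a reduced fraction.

99/323

Total number of selections: C(20,6) = 38760.
Selections with exactly 4 cracked: choose 4 of the 11 cracked and 2 of the 9 intact, C(11,4)·C(9,2) = 330·36 = 11880.
Probability = 11880/38760 = 99/323.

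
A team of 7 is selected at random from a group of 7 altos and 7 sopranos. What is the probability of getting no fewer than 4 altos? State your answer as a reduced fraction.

There are C(14,7) = 3432 ways to choose the 7.
Favorable selections (no fewer than 4 altos): C(7,4)·C(7,3) + C(7,5)·C(7,2) + C(7,6)·C(7,1) + C(7,7)·C(7,0) = 1225 + 441 + 49 + 1 = 1716.
Probability = 1716/3432 = 1/2.

1/2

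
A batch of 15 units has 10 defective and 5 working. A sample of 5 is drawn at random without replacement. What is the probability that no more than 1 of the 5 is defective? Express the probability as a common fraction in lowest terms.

Total selections: C(15,5) = 3003.
Favorable selections (no more than 1 defective): C(10,0)·C(5,5) + C(10,1)·C(5,4) = 1 + 50 = 51.
Probability = 51/3003 = 17/1001.

17/1001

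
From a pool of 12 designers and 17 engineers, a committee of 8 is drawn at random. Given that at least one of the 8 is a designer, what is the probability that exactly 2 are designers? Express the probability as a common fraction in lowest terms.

5712/29845

Work in counts. Selections with at least one designer: C(29,8) − C(17,8) = 4292145 − 24310 = 4267835.
Of those, selections where exactly 2 are designers: C(12,2)·C(17,6) = 66·12376 = 816816.
Conditional probability = 816816/4267835 = 5712/29845.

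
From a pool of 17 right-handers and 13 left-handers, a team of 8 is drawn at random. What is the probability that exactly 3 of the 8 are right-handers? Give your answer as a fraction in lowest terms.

1496/10005

There are C(30,8) = 5852925 ways to choose 8 from 30.
Selections with exactly 3 right-handers: choose 3 of the 17 right-handers and 5 of the 13 left-handers, C(17,3)·C(13,5) = 680·1287 = 875160.
Probability = 875160/5852925 = 1496/10005.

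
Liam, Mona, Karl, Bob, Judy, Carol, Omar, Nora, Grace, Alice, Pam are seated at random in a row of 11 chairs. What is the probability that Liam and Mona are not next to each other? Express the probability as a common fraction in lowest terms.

9/11

There are 11! = 39916800 arrangements.
Arrangements with Liam and Mona adjacent: 2·10! = 7257600.
So not adjacent: 39916800 − 7257600 = 32659200, probability 32659200/39916800 = 9/11.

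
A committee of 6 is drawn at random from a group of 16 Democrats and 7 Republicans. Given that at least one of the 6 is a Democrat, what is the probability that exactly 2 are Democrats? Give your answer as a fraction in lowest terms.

30/721

Work in counts. Selections with at least one Democrat: C(23,6) − C(7,6) = 100947 − 7 = 100940.
Of those, selections where exactly 2 are Democrats: C(16,2)·C(7,4) = 120·35 = 4200.
Conditional probability = 4200/100940 = 30/721.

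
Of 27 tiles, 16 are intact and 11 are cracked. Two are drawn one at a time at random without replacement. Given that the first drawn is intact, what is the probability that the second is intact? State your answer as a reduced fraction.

After removing one intact, 26 remain: 15 intact and 11 cracked.
So the probability the next is intact is 15/26.

15/26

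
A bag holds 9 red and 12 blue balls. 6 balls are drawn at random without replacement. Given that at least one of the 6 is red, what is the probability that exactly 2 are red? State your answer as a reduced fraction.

Work in counts. Selections with at least one red: C(21,6) − C(12,6) = 54264 − 924 = 53340.
Of those, selections where exactly 2 are red: C(9,2)·C(12,4) = 36·495 = 17820.
Conditional probability = 17820/53340 = 297/889.

297/889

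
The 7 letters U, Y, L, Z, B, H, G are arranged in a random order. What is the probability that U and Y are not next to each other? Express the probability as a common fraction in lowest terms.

There are 7! = 5040 arrangements.
Arrangements with U and Y adjacent: 2·6! = 1440.
So not adjacent: 5040 − 1440 = 3600, probability 3600/5040 = 5/7.

5/7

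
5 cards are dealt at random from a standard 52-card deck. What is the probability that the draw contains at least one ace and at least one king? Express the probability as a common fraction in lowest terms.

There are C(52,5) = 2598960 possible draws.
By inclusion-exclusion on the complements, draws missing all aces or all kings: C(48,5) + C(48,5) − C(44,5) = 1712304 + 1712304 − 1086008 = 2338600.
So draws with at least one of each: 2598960 − 2338600 = 260360, probability 260360/2598960 = 6509/64974.

6509/64974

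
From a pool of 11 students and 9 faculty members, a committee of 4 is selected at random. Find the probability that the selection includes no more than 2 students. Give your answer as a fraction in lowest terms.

202/323

There are C(20,4) = 4845 ways to choose the 4.
Favorable selections (no more than 2 students): C(11,0)·C(9,4) + C(11,1)·C(9,3) + C(11,2)·C(9,2) = 126 + 924 + 1980 = 3030.
Probability = 3030/4845 = 202/323.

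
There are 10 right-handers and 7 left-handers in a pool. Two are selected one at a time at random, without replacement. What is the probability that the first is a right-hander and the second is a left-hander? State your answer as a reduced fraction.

35/136

Multiply the conditional probabilities at each draw: 10/17 · 7/16 = 70/272 = 35/136.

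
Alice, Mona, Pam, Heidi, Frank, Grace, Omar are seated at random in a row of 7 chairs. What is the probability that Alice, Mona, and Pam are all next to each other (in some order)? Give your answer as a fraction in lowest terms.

There are 7! = 5040 arrangements.
Treat the three as one block: 5! placements × 3! orders within the block = 120·6 = 720.
Probability = 720/5040 = 1/7.

1/7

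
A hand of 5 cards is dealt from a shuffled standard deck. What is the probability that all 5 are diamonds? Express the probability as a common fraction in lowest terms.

There are C(52,5) = 2598960 possible 5-card hands.
Hands that are all diamonds: C(13,5) = 1287.
Probability = 1287/2598960 = 33/66640.

33/66640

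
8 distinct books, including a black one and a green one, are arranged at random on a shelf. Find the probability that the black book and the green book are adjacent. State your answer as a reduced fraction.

There are 8! = 40320 arrangements.
Treat the black book and the green book as a block: 7! arrangements of the blocks × 2 orders within the block = 2·5040 = 10080.
Probability = 10080/40320 = 1/4.

1/4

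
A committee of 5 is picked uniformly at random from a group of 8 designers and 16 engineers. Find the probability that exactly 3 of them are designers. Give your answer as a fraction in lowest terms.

There are C(24,5) = 42504 ways to choose 5 from 24.
Selections with exactly 3 designers: choose 3 of the 8 designers and 2 of the 16 engineers, C(8,3)·C(16,2) = 56·120 = 6720.
Probability = 6720/42504 = 40/253.

40/253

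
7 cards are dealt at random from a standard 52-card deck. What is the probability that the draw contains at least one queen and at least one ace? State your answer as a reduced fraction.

There are C(52,7) = 133784560 possible draws.
By inclusion-exclusion on the complements, draws missing all queens or all aces: C(48,7) + C(48,7) − C(44,7) = 73629072 + 73629072 − 38320568 = 108937576.
So draws with at least one of each: 133784560 − 108937576 = 24846984, probability 24846984/133784560 = 3105873/16723070.

3105873/16723070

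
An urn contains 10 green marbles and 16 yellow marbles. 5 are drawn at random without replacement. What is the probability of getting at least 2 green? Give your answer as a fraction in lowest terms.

Total selections: C(26,5) = 65780.
Count the complement (fewer than 2 green): C(10,0)·C(16,5) + C(10,1)·C(16,4) = 4368 + 18200 = 22568.
Probability = 1 − 22568/65780 = 43212/65780 = 831/1265.

831/1265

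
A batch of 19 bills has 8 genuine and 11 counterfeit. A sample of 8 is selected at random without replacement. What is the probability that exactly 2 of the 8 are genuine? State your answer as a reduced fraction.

2156/12597

Total number of selections: C(19,8) = 75582.
Selections with exactly 2 genuine: choose 2 of the 8 genuine and 6 of the 11 counterfeit, C(8,2)·C(11,6) = 28·462 = 12936.
Probability = 12936/75582 = 2156/12597.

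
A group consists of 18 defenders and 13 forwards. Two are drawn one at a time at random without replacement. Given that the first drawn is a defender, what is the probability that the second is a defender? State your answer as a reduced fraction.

17/30

After removing one defender, 30 remain: 17 defenders and 13 forwards.
So the probability the next is a defender is 17/30.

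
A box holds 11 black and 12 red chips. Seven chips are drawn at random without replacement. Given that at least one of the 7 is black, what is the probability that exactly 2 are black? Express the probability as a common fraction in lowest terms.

264/1481

Work in counts. Selections with at least one black: C(23,7) − C(12,7) = 245157 − 792 = 244365.
Of those, selections where exactly 2 are black: C(11,2)·C(12,5) = 55·792 = 43560.
Conditional probability = 43560/244365 = 264/1481.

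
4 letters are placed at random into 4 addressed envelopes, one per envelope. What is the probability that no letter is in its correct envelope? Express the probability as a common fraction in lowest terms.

There are 4! = 24 assignments.
By inclusion-exclusion, assignments with no fixed points: C(4,0)·4! − C(4,1)·3! + C(4,2)·2! − C(4,3)·1! + C(4,4)·0! = 9.
Probability = 9/24 = 3/8.

3/8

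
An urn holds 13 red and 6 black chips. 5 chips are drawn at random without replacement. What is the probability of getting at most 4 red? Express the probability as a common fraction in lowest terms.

There are C(19,5) = 11628 ways to choose the 5.
The complement is exactly 5 red: C(13,5)·C(6,0) = 1287.
Probability = 1 − 1287/11628 = 10341/11628 = 1149/1292.

1149/1292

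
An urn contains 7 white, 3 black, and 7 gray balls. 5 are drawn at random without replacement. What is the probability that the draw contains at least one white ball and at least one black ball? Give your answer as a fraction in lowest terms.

There are C(17,5) = 6188 possible draws.
By inclusion-exclusion on the complements, draws missing all white or all black: C(10,5) + C(14,5) − C(7,5) = 252 + 2002 − 21 = 2233.
So draws with at least one of each: 6188 − 2233 = 3955, probability 3955/6188 = 565/884.

565/884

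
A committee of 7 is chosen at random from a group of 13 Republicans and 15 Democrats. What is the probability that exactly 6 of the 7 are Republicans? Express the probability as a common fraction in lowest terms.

1/46

Total number of selections: C(28,7) = 1184040.
Selections with exactly 6 Republicans: choose 6 of the 13 Republicans and 1 of the 15 Democrats, C(13,6)·C(15,1) = 1716·15 = 25740.
Probability = 25740/1184040 = 1/46.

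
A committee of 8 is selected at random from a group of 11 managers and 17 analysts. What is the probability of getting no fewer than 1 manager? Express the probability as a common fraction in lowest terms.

Total selections: C(28,8) = 3108105.
The complement is all 8 are analysts: C(17,8) = 24310.
Probability = 1 − 24310/3108105 = 3083795/3108105 = 4313/4347.

4313/4347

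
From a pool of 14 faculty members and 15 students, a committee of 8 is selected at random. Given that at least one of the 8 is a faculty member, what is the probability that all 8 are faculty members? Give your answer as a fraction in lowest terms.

7/9990

Work in counts. Selections with at least one faculty member: C(29,8) − C(15,8) = 4292145 − 6435 = 4285710.
Of those, selections where all 8 are faculty members: C(14,8) = 3003.
Conditional probability = 3003/4285710 = 7/9990.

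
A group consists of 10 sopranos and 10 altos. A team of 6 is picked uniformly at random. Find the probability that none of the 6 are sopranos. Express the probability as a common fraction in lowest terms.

7/1292

There are C(20,6) = 38760 possible selections.
Selections with no sopranos (all altos): C(10,6) = 210.
Probability = 210/38760 = 7/1292.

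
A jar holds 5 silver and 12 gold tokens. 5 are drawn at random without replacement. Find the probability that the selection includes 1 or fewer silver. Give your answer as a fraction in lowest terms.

There are C(17,5) = 6188 ways to choose the 5.
Favorable selections (1 or fewer silver): C(5,0)·C(12,5) + C(5,1)·C(12,4) = 792 + 2475 = 3267.
Probability = 3267/6188.

3267/6188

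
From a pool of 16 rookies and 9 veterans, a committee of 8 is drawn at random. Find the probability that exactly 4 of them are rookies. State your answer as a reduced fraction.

5096/24035

There are C(25,8) = 1081575 ways to choose 8 from 25.
Selections with exactly 4 rookies: choose 4 of the 16 rookies and 4 of the 9 veterans, C(16,4)·C(9,4) = 1820·126 = 229320.
Probability = 229320/1081575 = 5096/24035.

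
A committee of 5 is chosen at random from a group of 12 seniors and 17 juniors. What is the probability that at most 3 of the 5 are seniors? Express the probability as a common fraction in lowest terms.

12172/13195

Total selections: C(29,5) = 118755.
Count the complement (more than 3 seniors): C(12,4)·C(17,1) + C(12,5)·C(17,0) = 8415 + 792 = 9207.
Probability = 1 − 9207/118755 = 109548/118755 = 12172/13195.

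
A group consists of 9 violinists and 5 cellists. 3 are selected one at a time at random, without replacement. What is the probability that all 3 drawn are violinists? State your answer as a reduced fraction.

3/13

Multiply the conditional probabilities at each draw: 9/14 · 8/13 · 7/12 = 504/2184 = 3/13.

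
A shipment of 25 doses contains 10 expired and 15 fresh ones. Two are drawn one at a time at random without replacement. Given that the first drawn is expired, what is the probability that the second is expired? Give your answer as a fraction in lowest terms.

3/8

After removing one expired, 24 remain: 9 expired and 15 fresh.
So the probability the next is expired is 9/24 = 3/8.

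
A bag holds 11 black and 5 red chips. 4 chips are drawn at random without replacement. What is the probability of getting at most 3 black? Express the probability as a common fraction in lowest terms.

149/182

Total selections: C(16,4) = 1820.
The complement is exactly 4 black: C(11,4)·C(5,0) = 330.
Probability = 1 − 330/1820 = 1490/1820 = 149/182.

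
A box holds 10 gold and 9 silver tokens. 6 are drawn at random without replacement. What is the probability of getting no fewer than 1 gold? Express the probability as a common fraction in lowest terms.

Total selections: C(19,6) = 27132.
The complement is all 6 are silver: C(9,6) = 84.
Probability = 1 − 84/27132 = 27048/27132 = 322/323.

322/323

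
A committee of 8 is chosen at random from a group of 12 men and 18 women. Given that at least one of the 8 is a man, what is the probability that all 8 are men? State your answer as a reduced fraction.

55/645463

Work in counts. Selections with at least one man: C(30,8) − C(18,8) = 5852925 − 43758 = 5809167.
Of those, selections where all 8 are men: C(12,8) = 495.
Conditional probability = 495/5809167 = 55/645463.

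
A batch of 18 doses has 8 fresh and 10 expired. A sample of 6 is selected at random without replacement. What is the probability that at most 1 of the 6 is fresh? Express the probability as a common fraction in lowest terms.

53/442

There are C(18,6) = 18564 ways to choose the 6.
Favorable selections (at most 1 fresh): C(8,0)·C(10,6) + C(8,1)·C(10,5) = 210 + 2016 = 2226.
Probability = 2226/18564 = 53/442.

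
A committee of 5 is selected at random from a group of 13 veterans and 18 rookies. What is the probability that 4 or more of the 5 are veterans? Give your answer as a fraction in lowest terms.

1573/18879

Total selections: C(31,5) = 169911.
Favorable selections (4 or more veterans): C(13,4)·C(18,1) + C(13,5)·C(18,0) = 12870 + 1287 = 14157.
Probability = 14157/169911 = 1573/18879.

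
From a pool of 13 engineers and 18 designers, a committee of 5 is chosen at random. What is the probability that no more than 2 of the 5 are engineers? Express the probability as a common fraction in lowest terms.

4148/6293

There are C(31,5) = 169911 ways to choose the 5.
Favorable selections (no more than 2 engineers): C(13,0)·C(18,5) + C(13,1)·C(18,4) + C(13,2)·C(18,3) = 8568 + 39780 + 63648 = 111996.
Probability = 111996/169911 = 4148/6293.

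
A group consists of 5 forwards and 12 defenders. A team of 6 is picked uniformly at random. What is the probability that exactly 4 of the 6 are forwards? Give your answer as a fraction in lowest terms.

165/6188

The sample space is all 6-subsets of the 17: C(17,6) = 12376.
Selections with exactly 4 forwards: choose 4 of the 5 forwards and 2 of the 12 defenders, C(5,4)·C(12,2) = 5·66 = 330.
Probability = 330/12376 = 165/6188.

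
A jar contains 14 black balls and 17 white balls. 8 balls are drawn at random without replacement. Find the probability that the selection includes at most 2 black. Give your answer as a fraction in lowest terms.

Total selections: C(31,8) = 7888725.
Favorable selections (at most 2 black): C(14,0)·C(17,8) + C(14,1)·C(17,7) + C(14,2)·C(17,6) = 24310 + 272272 + 1126216 = 1422798.
Probability = 1422798/7888725 = 1258/6975.

1258/6975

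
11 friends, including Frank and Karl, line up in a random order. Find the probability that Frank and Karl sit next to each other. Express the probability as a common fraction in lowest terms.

2/11

There are 11! = 39916800 arrangements.
Treat Frank and Karl as a block: 10! arrangements of the blocks × 2 orders within the block = 2·3628800 = 7257600.
Probability = 7257600/39916800 = 2/11.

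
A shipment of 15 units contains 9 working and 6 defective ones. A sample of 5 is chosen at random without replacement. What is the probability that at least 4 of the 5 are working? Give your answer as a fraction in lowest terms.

42/143

There are C(15,5) = 3003 ways to choose the 5.
Favorable selections (at least 4 working): C(9,4)·C(6,1) + C(9,5)·C(6,0) = 756 + 126 = 882.
Probability = 882/3003 = 42/143.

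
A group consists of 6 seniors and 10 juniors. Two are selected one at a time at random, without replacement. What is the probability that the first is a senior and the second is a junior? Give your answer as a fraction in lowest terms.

Multiply the conditional probabilities at each draw: 6/16 · 10/15 = 60/240 = 1/4.

1/4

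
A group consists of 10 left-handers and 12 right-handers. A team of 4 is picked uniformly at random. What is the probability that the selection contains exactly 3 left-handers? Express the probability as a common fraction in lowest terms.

The sample space is all 4-subsets of the 22: C(22,4) = 7315.
Selections with exactly 3 left-handers: choose 3 of the 10 left-handers and 1 of the 12 right-handers, C(10,3)·C(12,1) = 120·12 = 1440.
Probability = 1440/7315 = 288/1463.

288/1463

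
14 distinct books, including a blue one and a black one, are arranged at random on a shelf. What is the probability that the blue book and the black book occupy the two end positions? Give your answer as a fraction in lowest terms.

There are 14! = 87178291200 arrangements.
Place the blue book and the black book at the ends in 2 ways, arrange the remaining 12 in 12! = 479001600 ways: 2·479001600 = 958003200.
Probability = 958003200/87178291200 = 1/91.

1/91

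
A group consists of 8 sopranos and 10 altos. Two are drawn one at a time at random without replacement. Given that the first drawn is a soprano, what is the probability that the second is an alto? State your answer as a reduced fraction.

After removing one soprano, 17 remain: 7 sopranos and 10 altos.
So the probability the next is an alto is 10/17.

10/17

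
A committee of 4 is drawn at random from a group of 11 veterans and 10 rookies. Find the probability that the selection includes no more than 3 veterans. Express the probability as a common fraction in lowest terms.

377/399

There are C(21,4) = 5985 ways to choose the 4.
The complement is exactly 4 veterans: C(11,4)·C(10,0) = 330.
Probability = 1 − 330/5985 = 5655/5985 = 377/399.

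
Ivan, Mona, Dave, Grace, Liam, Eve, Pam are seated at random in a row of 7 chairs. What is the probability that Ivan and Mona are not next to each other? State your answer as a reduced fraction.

There are 7! = 5040 arrangements.
Arrangements with Ivan and Mona adjacent: 2·6! = 1440.
So not adjacent: 5040 − 1440 = 3600, probability 3600/5040 = 5/7.

5/7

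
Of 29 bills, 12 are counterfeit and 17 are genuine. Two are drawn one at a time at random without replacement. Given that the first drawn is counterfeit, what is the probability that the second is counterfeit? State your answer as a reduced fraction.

After removing one counterfeit, 28 remain: 11 counterfeit and 17 genuine.
So the probability the next is counterfeit is 11/28.

11/28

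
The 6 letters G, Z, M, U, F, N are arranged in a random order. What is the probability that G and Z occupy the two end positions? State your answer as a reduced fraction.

There are 6! = 720 arrangements.
Place G and Z at the ends in 2 ways, arrange the remaining 4 in 4! = 24 ways: 2·24 = 48.
Probability = 48/720 = 1/15.

1/15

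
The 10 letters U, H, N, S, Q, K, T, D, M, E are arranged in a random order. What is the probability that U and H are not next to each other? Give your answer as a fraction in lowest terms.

There are 10! = 3628800 arrangements.
Arrangements with U and H adjacent: 2·9! = 725760.
So not adjacent: 3628800 − 725760 = 2903040, probability 2903040/3628800 = 4/5.

4/5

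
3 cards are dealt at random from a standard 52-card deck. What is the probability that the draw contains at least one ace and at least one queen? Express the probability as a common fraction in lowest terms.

188/5525

There are C(52,3) = 22100 possible draws.
By inclusion-exclusion on the complements, draws missing all aces or all queens: C(48,3) + C(48,3) − C(44,3) = 17296 + 17296 − 13244 = 21348.
So draws with at least one of each: 22100 − 21348 = 752, probability 752/22100 = 188/5525.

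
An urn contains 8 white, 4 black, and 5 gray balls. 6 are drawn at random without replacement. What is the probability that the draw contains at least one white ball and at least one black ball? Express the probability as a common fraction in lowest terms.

There are C(17,6) = 12376 possible draws.
By inclusion-exclusion on the complements, draws missing all white or all black: C(9,6) + C(13,6) − C(5,6) = 84 + 1716 − 0 = 1800.
So draws with at least one of each: 12376 − 1800 = 10576, probability 10576/12376 = 1322/1547.

1322/1547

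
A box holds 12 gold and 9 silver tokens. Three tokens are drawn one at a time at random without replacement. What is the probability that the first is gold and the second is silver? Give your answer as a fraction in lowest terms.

9/35

Multiply the conditional probabilities at each draw: 12/21 · 9/20 = 108/420 = 9/35.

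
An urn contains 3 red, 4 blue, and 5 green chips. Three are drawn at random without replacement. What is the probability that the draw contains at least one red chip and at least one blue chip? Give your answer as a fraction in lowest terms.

There are C(12,3) = 220 possible draws.
By inclusion-exclusion on the complements, draws missing all red or all blue: C(9,3) + C(8,3) − C(5,3) = 84 + 56 − 10 = 130.
So draws with at least one of each: 220 − 130 = 90, probability 90/220 = 9/22.

9/22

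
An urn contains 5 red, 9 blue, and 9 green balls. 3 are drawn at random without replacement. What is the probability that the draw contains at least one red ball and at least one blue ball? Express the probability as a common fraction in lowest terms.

675/1771

There are C(23,3) = 1771 possible draws.
By inclusion-exclusion on the complements, draws missing all red or all blue: C(18,3) + C(14,3) − C(9,3) = 816 + 364 − 84 = 1096.
So draws with at least one of each: 1771 − 1096 = 675, probability 675/1771.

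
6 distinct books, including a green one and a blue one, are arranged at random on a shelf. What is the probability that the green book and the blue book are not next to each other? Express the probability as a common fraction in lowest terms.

There are 6! = 720 arrangements.
Arrangements with the green book and the blue book adjacent: 2·5! = 240.
So not adjacent: 720 − 240 = 480, probability 480/720 = 2/3.

2/3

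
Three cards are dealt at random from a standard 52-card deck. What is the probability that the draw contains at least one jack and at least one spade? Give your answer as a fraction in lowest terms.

There are C(52,3) = 22100 possible draws.
By inclusion-exclusion on the complements, draws missing all jacks or all spades: C(48,3) + C(39,3) − C(36,3) = 17296 + 9139 − 7140 = 19295.
So draws with at least one of each: 22100 − 19295 = 2805, probability 2805/22100 = 33/260.

33/260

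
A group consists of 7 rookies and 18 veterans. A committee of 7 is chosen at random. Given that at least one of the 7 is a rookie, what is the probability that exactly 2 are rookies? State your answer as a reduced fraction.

Work in counts. Selections with at least one rookie: C(25,7) − C(18,7) = 480700 − 31824 = 448876.
Of those, selections where exactly 2 are rookies: C(7,2)·C(18,5) = 21·8568 = 179928.
Conditional probability = 179928/448876 = 44982/112219.

44982/112219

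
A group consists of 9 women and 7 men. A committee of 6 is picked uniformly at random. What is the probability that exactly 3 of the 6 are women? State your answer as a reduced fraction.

Total number of selections: C(16,6) = 8008.
Selections with exactly 3 women: choose 3 of the 9 women and 3 of the 7 men, C(9,3)·C(7,3) = 84·35 = 2940.
Probability = 2940/8008 = 105/286.

105/286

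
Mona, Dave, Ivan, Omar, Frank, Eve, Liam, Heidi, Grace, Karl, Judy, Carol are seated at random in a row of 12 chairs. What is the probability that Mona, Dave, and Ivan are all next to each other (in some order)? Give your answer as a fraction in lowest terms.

1/22

There are 12! = 479001600 arrangements.
Treat the three as one block: 10! placements × 3! orders within the block = 3628800·6 = 21772800.
Probability = 21772800/479001600 = 1/22.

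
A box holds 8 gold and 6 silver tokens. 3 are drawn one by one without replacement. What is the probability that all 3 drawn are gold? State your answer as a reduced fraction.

2/13

Multiply the conditional probabilities at each draw: 8/14 · 7/13 · 6/12 = 336/2184 = 2/13.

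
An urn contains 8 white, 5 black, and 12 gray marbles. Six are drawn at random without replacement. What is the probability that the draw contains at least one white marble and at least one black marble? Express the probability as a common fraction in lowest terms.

There are C(25,6) = 177100 possible draws.
By inclusion-exclusion on the complements, draws missing all white or all black: C(17,6) + C(20,6) − C(12,6) = 12376 + 38760 − 924 = 50212.
So draws with at least one of each: 177100 − 50212 = 126888, probability 126888/177100 = 31722/44275.

31722/44275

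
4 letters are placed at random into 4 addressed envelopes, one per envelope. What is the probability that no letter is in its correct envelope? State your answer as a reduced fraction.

3/8

There are 4! = 24 assignments.
By inclusion-exclusion, assignments with no fixed points: C(4,0)·4! − C(4,1)·3! + C(4,2)·2! − C(4,3)·1! + C(4,4)·0! = 9.
Probability = 9/24 = 3/8.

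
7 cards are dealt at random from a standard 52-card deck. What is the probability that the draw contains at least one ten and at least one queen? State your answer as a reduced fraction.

3105873/16723070

There are C(52,7) = 133784560 possible draws.
By inclusion-exclusion on the complements, draws missing all tens or all queens: C(48,7) + C(48,7) − C(44,7) = 73629072 + 73629072 − 38320568 = 108937576.
So draws with at least one of each: 133784560 − 108937576 = 24846984, probability 24846984/133784560 = 3105873/16723070.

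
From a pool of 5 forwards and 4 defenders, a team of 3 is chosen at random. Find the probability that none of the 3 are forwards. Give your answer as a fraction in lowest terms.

There are C(9,3) = 84 possible selections.
Selections with no forwards (all defenders): C(4,3) = 4.
Probability = 4/84 = 1/21.

1/21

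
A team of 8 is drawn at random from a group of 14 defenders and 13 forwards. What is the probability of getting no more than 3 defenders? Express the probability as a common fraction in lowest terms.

Total selections: C(27,8) = 2220075.
Favorable selections (no more than 3 defenders): C(14,0)·C(13,8) + C(14,1)·C(13,7) + C(14,2)·C(13,6) + C(14,3)·C(13,5) = 1287 + 24024 + 156156 + 468468 = 649935.
Probability = 649935/2220075 = 101/345.

101/345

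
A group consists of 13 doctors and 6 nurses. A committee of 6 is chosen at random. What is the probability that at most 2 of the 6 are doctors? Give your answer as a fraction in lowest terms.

Total selections: C(19,6) = 27132.
Favorable selections (at most 2 doctors): C(13,0)·C(6,6) + C(13,1)·C(6,5) + C(13,2)·C(6,4) = 1 + 78 + 1170 = 1249.
Probability = 1249/27132.

1249/27132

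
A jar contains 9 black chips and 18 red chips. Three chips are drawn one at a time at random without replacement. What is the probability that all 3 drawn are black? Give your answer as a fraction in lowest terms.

Multiply the conditional probabilities at each draw: 9/27 · 8/26 · 7/25 = 504/17550 = 28/975.

28/975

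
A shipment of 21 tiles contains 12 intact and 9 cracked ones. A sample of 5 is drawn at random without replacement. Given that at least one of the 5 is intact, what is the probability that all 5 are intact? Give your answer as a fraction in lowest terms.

Work in counts. Selections with at least one intact: C(21,5) − C(9,5) = 20349 − 126 = 20223.
Of those, selections where all 5 are intact: C(12,5) = 792.
Conditional probability = 792/20223 = 88/2247.

88/2247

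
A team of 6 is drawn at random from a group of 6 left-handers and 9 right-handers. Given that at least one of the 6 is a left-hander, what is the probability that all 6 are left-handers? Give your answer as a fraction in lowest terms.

Work in counts. Selections with at least one left-hander: C(15,6) − C(9,6) = 5005 − 84 = 4921.
Of those, selections where all 6 are left-handers: C(6,6) = 1.
Conditional probability = 1/4921.

1/4921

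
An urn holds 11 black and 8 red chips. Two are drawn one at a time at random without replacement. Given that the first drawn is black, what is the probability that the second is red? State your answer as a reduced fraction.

4/9

After removing one black, 18 remain: 10 black and 8 red.
So the probability the next is red is 8/18 = 4/9.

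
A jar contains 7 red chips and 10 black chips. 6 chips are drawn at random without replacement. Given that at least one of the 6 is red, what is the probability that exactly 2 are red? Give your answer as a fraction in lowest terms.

315/869

Work in counts. Selections with at least one red: C(17,6) − C(10,6) = 12376 − 210 = 12166.
Of those, selections where exactly 2 are red: C(7,2)·C(10,4) = 21·210 = 4410.
Conditional probability = 4410/12166 = 315/869.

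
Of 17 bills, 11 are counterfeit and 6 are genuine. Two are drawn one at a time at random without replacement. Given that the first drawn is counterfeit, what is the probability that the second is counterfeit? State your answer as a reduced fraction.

After removing one counterfeit, 16 remain: 10 counterfeit and 6 genuine.
So the probability the next is counterfeit is 10/16 = 5/8.

5/8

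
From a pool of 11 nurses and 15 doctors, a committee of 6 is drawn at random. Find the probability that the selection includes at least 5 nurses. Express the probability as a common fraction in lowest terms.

Total selections: C(26,6) = 230230.
Favorable selections (at least 5 nurses): C(11,5)·C(15,1) + C(11,6)·C(15,0) = 6930 + 462 = 7392.
Probability = 7392/230230 = 48/1495.

48/1495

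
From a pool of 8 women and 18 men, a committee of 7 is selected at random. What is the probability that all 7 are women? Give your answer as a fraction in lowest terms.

There are C(26,7) = 657800 possible selections.
Selections with all women: C(8,7) = 8.
Probability = 8/657800 = 1/82225.

1/82225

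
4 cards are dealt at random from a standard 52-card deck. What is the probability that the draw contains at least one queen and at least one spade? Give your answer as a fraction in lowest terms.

There are C(52,4) = 270725 possible draws.
By inclusion-exclusion on the complements, draws missing all queens or all spades: C(48,4) + C(39,4) − C(36,4) = 194580 + 82251 − 58905 = 217926.
So draws with at least one of each: 270725 − 217926 = 52799, probability 52799/270725.

52799/270725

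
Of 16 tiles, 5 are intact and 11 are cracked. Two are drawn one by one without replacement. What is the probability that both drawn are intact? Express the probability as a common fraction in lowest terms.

Multiply the conditional probabilities at each draw: 5/16 · 4/15 = 20/240 = 1/12.

1/12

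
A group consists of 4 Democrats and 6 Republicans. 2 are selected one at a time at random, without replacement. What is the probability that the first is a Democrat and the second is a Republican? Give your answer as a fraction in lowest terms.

4/15

Multiply the conditional probabilities at each draw: 4/10 · 6/9 = 24/90 = 4/15.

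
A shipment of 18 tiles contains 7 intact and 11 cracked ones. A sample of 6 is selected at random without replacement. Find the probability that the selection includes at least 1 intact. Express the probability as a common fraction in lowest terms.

There are C(18,6) = 18564 ways to choose the 6.
Favorable selections (at least 1 intact): C(7,1)·C(11,5) + C(7,2)·C(11,4) + C(7,3)·C(11,3) + C(7,4)·C(11,2) + C(7,5)·C(11,1) + C(7,6)·C(11,0) = 3234 + 6930 + 5775 + 1925 + 231 + 7 = 18102.
Probability = 18102/18564 = 431/442.

431/442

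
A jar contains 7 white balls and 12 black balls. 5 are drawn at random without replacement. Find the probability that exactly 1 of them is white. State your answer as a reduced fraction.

385/1292

There are C(19,5) = 11628 ways to choose 5 from 19.
Selections with exactly 1 white: choose 1 of the 7 white and 4 of the 12 black, C(7,1)·C(12,4) = 7·495 = 3465.
Probability = 3465/11628 = 385/1292.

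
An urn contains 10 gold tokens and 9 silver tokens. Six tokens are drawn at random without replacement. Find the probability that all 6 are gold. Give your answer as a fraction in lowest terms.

5/646

There are C(19,6) = 27132 possible selections.
Selections with all gold: C(10,6) = 210.
Probability = 210/27132 = 5/646.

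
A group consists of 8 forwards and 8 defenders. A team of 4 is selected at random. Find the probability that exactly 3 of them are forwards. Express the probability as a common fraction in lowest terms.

16/65

Total number of selections: C(16,4) = 1820.
Selections with exactly 3 forwards: choose 3 of the 8 forwards and 1 of the 8 defenders, C(8,3)·C(8,1) = 56·8 = 448.
Probability = 448/1820 = 16/65.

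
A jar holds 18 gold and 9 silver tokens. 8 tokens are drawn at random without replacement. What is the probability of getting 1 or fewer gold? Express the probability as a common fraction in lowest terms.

73/246675

Total selections: C(27,8) = 2220075.
Favorable selections (1 or fewer gold): C(18,0)·C(9,8) + C(18,1)·C(9,7) = 9 + 648 = 657.
Probability = 657/2220075 = 73/246675.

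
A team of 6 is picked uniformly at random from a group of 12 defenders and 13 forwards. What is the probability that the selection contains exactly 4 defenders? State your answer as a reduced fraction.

Total number of selections: C(25,6) = 177100.
Selections with exactly 4 defenders: choose 4 of the 12 defenders and 2 of the 13 forwards, C(12,4)·C(13,2) = 495·78 = 38610.
Probability = 38610/177100 = 351/1610.

351/1610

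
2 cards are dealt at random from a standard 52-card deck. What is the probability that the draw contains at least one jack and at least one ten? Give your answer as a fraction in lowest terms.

8/663

There are C(52,2) = 1326 possible draws.
By inclusion-exclusion on the complements, draws missing all jacks or all tens: C(48,2) + C(48,2) − C(44,2) = 1128 + 1128 − 946 = 1310.
So draws with at least one of each: 1326 − 1310 = 16, probability 16/1326 = 8/663.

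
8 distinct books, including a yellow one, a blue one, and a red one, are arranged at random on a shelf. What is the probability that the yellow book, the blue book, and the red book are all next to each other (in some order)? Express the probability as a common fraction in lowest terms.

There are 8! = 40320 arrangements.
Treat the three as one block: 6! placements × 3! orders within the block = 720·6 = 4320.
Probability = 4320/40320 = 3/28.

3/28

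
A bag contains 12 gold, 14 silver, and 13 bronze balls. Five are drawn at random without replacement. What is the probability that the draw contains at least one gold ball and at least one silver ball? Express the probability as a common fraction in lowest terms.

There are C(39,5) = 575757 possible draws.
By inclusion-exclusion on the complements, draws missing all gold or all silver: C(27,5) + C(25,5) − C(13,5) = 80730 + 53130 − 1287 = 132573.
So draws with at least one of each: 575757 − 132573 = 443184, probability 443184/575757 = 21104/27417.

21104/27417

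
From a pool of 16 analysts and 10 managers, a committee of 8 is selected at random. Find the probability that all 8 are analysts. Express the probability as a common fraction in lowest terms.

There are C(26,8) = 1562275 possible selections.
Selections with all analysts: C(16,8) = 12870.
Probability = 12870/1562275 = 18/2185.

18/2185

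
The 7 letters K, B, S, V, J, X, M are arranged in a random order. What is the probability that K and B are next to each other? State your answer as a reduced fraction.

There are 7! = 5040 arrangements.
Treat K and B as a block: 6! arrangements of the blocks × 2 orders within the block = 2·720 = 1440.
Probability = 1440/5040 = 2/7.

2/7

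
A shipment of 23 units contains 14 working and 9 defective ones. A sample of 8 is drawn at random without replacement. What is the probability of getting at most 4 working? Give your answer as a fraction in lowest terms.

There are C(23,8) = 490314 ways to choose the 8.
Count the complement (more than 4 working): C(14,5)·C(9,3) + C(14,6)·C(9,2) + C(14,7)·C(9,1) + C(14,8)·C(9,0) = 168168 + 108108 + 30888 + 3003 = 310167.
Probability = 1 − 310167/490314 = 180147/490314 = 5459/14858.

5459/14858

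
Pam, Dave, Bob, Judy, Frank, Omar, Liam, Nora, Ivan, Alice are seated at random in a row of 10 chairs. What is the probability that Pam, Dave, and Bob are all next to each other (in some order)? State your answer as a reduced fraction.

There are 10! = 3628800 arrangements.
Treat the three as one block: 8! placements × 3! orders within the block = 40320·6 = 241920.
Probability = 241920/3628800 = 1/15.

1/15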